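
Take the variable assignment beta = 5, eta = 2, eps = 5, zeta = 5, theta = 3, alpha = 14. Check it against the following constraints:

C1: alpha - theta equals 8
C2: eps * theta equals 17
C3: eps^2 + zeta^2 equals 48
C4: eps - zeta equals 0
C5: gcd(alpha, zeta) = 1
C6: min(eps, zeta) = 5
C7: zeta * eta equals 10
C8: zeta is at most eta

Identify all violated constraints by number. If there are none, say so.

C1: alpha - theta = 14 - 3 = 11, not 8 — does not hold.
C2: eps * theta = 5 * 3 = 15, not 17 — does not hold.
C3: eps^2 + zeta^2 = 5^2 + 5^2 = 25 + 25 = 50, not 48 — does not hold.
C4: eps - zeta = 5 - 5 = 0 — holds.
C5: gcd(14, 5) = 1 — holds.
C6: min(5, 5) = 5 — holds.
C7: zeta * eta = 5 * 2 = 10 — holds.
C8: zeta = 5, eta = 2; 5 > 2 (want ≤) — does not hold.

The assignment fails constraints 1, 2, 3, and 8.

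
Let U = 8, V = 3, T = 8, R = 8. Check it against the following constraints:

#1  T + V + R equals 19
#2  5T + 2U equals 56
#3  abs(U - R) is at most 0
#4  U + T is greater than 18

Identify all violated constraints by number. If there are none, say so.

#1 T + V + R = 8 + 3 + 8 = 19  holds
#2 5T + 2U = 5(8) + 2(8) = 56  holds
#3 abs(8 - 8) = 0; 0 ≤ 0  holds
#4 U + T = 8 + 8 = 16; 16 ≤ 18, bound 18 not met  fails

No — constraint 4 is not satisfied.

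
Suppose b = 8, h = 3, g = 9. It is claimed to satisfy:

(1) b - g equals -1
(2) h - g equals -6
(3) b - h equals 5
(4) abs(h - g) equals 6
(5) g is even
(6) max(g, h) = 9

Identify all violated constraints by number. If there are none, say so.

The assignment fails constraint 5.

(1) b - g = 8 - 9 = -1 — OK.
(2) h - g = 3 - 9 = -6 — OK.
(3) b - h = 8 - 3 = 5 — OK.
(4) abs(3 - 9) = 6 — OK.
(5) g = 9 is odd — violated.
(6) max(9, 3) = 9 — OK.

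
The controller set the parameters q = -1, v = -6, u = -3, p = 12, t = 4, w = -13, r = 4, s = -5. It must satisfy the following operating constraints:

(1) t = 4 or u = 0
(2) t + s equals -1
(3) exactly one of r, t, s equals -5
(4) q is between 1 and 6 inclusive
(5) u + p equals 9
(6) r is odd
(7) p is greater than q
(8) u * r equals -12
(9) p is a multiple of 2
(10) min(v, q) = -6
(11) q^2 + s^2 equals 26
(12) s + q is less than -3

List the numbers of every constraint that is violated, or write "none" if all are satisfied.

(1) t = 4 = 4 (first disjunct) — holds.
(2) t + s = 4 + (-5) = -1 — holds.
(3) r=4, t=4, s=-5; 1 of them equals -5 — holds.
(4) q = -1 is outside [1, 6] — does not hold.
(5) u + p = -3 + 12 = 9 — holds.
(6) r = 4 is even — does not hold.
(7) p = 12, q = -1; 12 > -1 — holds.
(8) u * r = -3 * 4 = -12 — holds.
(9) 12 / 2 = 6, so 2 divides 12 — holds.
(10) min(-6, -1) = -6 — holds.
(11) q^2 + s^2 = (-1)^2 + (-5)^2 = 1 + 25 = 26 — holds.
(12) s + q = -5 + (-1) = -6; -6 < -3 — holds.

No — constraints 4, 6 are not satisfied.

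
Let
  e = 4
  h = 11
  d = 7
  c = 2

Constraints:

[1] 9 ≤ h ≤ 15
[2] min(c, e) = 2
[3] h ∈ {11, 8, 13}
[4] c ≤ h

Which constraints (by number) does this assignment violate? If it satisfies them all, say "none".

[1] h = 11 lies in [9, 15] — OK.
[2] min(2, 4) = 2 — OK.
[3] h = 11 is in {11, 8, 13} — OK.
[4] c = 2, h = 11; 2 ≤ 11 — OK.

Yes — all constraints hold.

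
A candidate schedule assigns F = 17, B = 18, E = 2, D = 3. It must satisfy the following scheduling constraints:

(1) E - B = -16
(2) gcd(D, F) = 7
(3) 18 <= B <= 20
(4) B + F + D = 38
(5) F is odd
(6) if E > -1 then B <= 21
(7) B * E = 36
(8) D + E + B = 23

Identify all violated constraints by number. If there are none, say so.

No — constraint 2 is not satisfied.

(1) E - B = 2 - 18 = -16  ✔
(2) gcd(3, 17) = 1, not 7  ✘
(3) B = 18 lies in [18, 20]  ✔
(4) B + F + D = 18 + 17 + 3 = 38  ✔
(5) F = 17 is odd  ✔
(6) E = 2 > -1, so we need B ≤ 21; B = 18 ≤ 21  ✔
(7) B * E = 18 * 2 = 36  ✔
(8) D + E + B = 3 + 2 + 18 = 23  ✔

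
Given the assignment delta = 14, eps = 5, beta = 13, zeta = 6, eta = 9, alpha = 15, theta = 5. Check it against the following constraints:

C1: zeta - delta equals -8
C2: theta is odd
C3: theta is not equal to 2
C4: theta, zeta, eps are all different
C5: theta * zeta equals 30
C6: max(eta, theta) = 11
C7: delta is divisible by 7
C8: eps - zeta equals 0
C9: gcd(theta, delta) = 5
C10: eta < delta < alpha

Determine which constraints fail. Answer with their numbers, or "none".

Constraints 4, 6, 8, 9 do not hold.

C1: zeta - delta = 6 - 14 = -8 — holds.
C2: theta = 5 is odd — holds.
C3: theta = 5, and 5 ≠ 2 — holds.
C4: theta = eps = 5, not all different — does not hold.
C5: theta * zeta = 5 * 6 = 30 — holds.
C6: max(9, 5) = 9, not 11 — does not hold.
C7: 14 / 7 = 2, so 7 divides 14 — holds.
C8: eps - zeta = 5 - 6 = -1, not 0 — does not hold.
C9: gcd(5, 14) = 1, not 5 — does not hold.
C10: values 9 < 14 < 15 — holds.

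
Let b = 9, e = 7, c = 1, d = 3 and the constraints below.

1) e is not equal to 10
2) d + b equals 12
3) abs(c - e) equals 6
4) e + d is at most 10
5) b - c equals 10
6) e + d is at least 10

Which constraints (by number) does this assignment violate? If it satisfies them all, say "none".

Violated: 5.

1) e = 7, and 7 ≠ 10  ✓
2) d + b = 3 + 9 = 12  ✓
3) abs(1 - 7) = 6  ✓
4) e + d = 7 + 3 = 10; 10 ≤ 10  ✓
5) b - c = 9 - 1 = 8, not 10  ✗
6) e + d = 7 + 3 = 10; 10 ≥ 10  ✓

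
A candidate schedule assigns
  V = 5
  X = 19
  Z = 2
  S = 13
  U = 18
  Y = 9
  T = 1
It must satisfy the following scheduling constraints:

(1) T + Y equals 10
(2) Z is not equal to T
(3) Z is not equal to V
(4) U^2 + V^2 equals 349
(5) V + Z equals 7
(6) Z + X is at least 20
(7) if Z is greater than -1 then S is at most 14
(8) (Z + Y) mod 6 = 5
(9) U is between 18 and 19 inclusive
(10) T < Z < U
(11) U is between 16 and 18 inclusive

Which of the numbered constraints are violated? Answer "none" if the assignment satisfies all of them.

All constraints are satisfied.

(1) T + Y = 1 + 9 = 10  OK
(2) Z = 2, T = 1; distinct  OK
(3) Z = 2, V = 5; distinct  OK
(4) U^2 + V^2 = 18^2 + 5^2 = 324 + 25 = 349  OK
(5) V + Z = 5 + 2 = 7  OK
(6) Z + X = 2 + 19 = 21; 21 ≥ 20  OK
(7) Z = 2 > -1, so we need S ≤ 14; S = 13 ≤ 14  OK
(8) Z + Y = 11; 11 mod 6 = 5  OK
(9) U = 18 lies in [18, 19]  OK
(10) values 1 < 2 < 18  OK
(11) U = 18 lies in [16, 18]  OK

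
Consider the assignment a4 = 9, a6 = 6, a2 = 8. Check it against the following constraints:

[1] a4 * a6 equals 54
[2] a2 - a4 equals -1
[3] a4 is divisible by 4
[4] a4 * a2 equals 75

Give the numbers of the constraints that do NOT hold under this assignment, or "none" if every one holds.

[1] a4 * a6 = 9 * 6 = 54  ✔
[2] a2 - a4 = 8 - 9 = -1  ✔
[3] 9 = 4*2 + 1, so 4 does not divide 9  ✘
[4] a4 * a2 = 9 * 8 = 72, not 75  ✘

Constraints 3, 4 do not hold.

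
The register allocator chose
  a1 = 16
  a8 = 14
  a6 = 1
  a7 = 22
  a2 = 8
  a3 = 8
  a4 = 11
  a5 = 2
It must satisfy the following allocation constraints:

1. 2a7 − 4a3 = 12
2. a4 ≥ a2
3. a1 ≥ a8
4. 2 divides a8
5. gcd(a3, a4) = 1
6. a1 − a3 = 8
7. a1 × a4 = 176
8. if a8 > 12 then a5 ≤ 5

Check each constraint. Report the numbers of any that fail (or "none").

Yes — all constraints hold.

1. 2a7 − 4a3 = 2(22) − 4(8) = 12  holds
2. a4 = 11, a2 = 8; 11 ≥ 8  holds
3. a1 = 16, a8 = 14; 16 ≥ 14  holds
4. 14 / 2 = 7, so 2 divides 14  holds
5. gcd(8, 11) = 1  holds
6. a1 − a3 = 16 − 8 = 8  holds
7. a1 × a4 = 16 × 11 = 176  holds
8. a8 = 14 > 12, so we need a5 ≤ 5; a5 = 2 ≤ 5  holds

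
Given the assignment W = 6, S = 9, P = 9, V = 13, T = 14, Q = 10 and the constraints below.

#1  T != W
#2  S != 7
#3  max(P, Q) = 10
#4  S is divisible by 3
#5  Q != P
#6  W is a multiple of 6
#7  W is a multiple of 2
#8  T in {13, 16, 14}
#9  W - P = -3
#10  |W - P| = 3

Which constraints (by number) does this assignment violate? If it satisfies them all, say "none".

#1 T = 14, W = 6; distinct — OK.
#2 S = 9, and 9 ≠ 7 — OK.
#3 max(9, 10) = 10 — OK.
#4 9 / 3 = 3, so 3 divides 9 — OK.
#5 Q = 10, P = 9; distinct — OK.
#6 6 / 6 = 1, so 6 divides 6 — OK.
#7 6 / 2 = 3, so 2 divides 6 — OK.
#8 T = 14 is in {13, 16, 14} — OK.
#9 W - P = 6 - 9 = -3 — OK.
#10 |6 - 9| = 3 — OK.

None — every constraint holds.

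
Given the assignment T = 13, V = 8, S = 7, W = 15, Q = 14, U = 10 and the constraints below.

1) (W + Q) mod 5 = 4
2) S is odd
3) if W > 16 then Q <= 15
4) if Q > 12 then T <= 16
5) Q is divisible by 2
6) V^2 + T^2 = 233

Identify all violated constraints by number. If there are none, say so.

1) W + Q = 29; 29 mod 5 = 4  OK
2) S = 7 is odd  OK
3) W = 15, not > 16; antecedent false, conditional vacuously true  OK
4) Q = 14 > 12, so we need T ≤ 16; T = 13 ≤ 16  OK
5) 14 / 2 = 7, so 2 divides 14  OK
6) V^2 + T^2 = 8^2 + 13^2 = 64 + 169 = 233  OK

No violations.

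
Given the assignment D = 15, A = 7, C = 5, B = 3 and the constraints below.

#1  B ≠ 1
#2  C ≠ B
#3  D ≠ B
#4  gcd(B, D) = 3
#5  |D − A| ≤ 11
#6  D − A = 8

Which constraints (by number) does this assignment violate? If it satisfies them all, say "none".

#1 B = 3, and 3 ≠ 1 — holds.
#2 C = 5, B = 3; distinct — holds.
#3 D = 15, B = 3; distinct — holds.
#4 gcd(3, 15) = 3 — holds.
#5 |15 − 7| = 8; 8 ≤ 11 — holds.
#6 D − A = 15 − 7 = 8 — holds.

The assignment satisfies every constraint.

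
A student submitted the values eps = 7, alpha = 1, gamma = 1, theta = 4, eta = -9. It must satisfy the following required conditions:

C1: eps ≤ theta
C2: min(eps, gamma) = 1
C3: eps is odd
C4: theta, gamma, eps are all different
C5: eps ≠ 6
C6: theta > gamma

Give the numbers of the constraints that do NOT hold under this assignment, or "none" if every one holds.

C1: eps = 7, theta = 4; 7 > 4 (want ≤)  ✗
C2: min(7, 1) = 1  ✓
C3: eps = 7 is odd  ✓
C4: values 4, 1, 7 are pairwise distinct  ✓
C5: eps = 7, and 7 ≠ 6  ✓
C6: theta = 4, gamma = 1; 4 > 1  ✓

Violated: 1.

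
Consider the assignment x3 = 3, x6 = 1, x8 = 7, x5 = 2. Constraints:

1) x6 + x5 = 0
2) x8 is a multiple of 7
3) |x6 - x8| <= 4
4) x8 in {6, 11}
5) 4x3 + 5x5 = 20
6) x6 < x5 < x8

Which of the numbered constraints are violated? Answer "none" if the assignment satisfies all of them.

No — constraints 1, 3, 4, and 5 are not satisfied.

1) x6 + x5 = 1 + 2 = 3, not 0  false
2) 7 / 7 = 1, so 7 divides 7  true
3) |1 - 7| = 6; 6 > 4, exceeds bound 4  false
4) x8 = 7 is not in {6, 11}  false
5) 4x3 + 5x5 = 4(3) + 5(2) = 22, not 20  false
6) values 1 < 2 < 7  true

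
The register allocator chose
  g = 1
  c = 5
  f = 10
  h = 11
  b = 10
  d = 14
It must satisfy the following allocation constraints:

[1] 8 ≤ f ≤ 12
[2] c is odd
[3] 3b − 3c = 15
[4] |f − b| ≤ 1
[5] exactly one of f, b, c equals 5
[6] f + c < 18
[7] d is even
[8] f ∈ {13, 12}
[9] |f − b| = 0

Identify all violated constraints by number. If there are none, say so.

[1] f = 10 lies in [8, 12]  ✓
[2] c = 5 is odd  ✓
[3] 3b − 3c = 3(10) − 3(5) = 15  ✓
[4] |10 − 10| = 0; 0 ≤ 1  ✓
[5] f=10, b=10, c=5; 1 of them equals 5  ✓
[6] f + c = 10 + 5 = 15; 15 < 18  ✓
[7] d = 14 is even  ✓
[8] f = 10 is not in {13, 12}  ✗
[9] |10 − 10| = 0  ✓

Constraint 8 is violated.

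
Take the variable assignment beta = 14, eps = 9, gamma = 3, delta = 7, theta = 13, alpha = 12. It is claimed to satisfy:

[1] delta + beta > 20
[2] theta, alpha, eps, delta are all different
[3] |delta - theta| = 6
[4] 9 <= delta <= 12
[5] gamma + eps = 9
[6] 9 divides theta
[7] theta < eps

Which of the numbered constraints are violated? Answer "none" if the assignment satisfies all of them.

The assignment fails constraints 4, 5, 6, 7.

[1] delta + beta = 7 + 14 = 21; 21 > 20 — holds.
[2] values 13, 12, 9, 7 are pairwise distinct — holds.
[3] |7 - 13| = 6 — holds.
[4] delta = 7 is outside [9, 12] — fails.
[5] gamma + eps = 3 + 9 = 12, not 9 — fails.
[6] 13 = 9*1 + 4, so 9 does not divide 13 — fails.
[7] theta = 13, eps = 9; 13 ≥ 9 (want <) — fails.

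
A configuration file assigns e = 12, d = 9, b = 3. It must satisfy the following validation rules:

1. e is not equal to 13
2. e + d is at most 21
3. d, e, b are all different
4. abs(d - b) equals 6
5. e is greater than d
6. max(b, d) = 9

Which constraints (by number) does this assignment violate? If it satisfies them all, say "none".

None — every constraint holds.

1. e = 12, and 12 ≠ 13  OK
2. e + d = 12 + 9 = 21; 21 ≤ 21  OK
3. values 9, 12, 3 are pairwise distinct  OK
4. abs(9 - 3) = 6  OK
5. e = 12, d = 9; 12 > 9  OK
6. max(3, 9) = 9  OK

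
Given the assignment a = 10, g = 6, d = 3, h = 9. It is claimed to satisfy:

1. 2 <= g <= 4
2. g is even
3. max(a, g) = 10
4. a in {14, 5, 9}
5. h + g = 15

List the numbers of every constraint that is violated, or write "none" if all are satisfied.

Constraints 1, 4 do not hold.

1. g = 6 is outside [2, 4] — fails.
2. g = 6 is even — holds.
3. max(10, 6) = 10 — holds.
4. a = 10 is not in {14, 5, 9} — fails.
5. h + g = 9 + 6 = 15 — holds.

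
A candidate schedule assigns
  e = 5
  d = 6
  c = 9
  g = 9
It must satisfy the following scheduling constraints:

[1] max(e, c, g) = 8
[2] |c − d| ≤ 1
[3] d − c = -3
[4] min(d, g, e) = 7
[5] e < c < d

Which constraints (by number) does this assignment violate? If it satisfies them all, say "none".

No — constraints 1, 2, 4, 5 are not satisfied.

[1] max(5, 9, 9) = 9, not 8  ✗
[2] |9 − 6| = 3; 3 > 1, exceeds bound 1  ✗
[3] d − c = 6 − 9 = -3  ✓
[4] min(6, 9, 5) = 5, not 7  ✗
[5] values 5, 9, 6; c = 9 is not < d = 6  ✗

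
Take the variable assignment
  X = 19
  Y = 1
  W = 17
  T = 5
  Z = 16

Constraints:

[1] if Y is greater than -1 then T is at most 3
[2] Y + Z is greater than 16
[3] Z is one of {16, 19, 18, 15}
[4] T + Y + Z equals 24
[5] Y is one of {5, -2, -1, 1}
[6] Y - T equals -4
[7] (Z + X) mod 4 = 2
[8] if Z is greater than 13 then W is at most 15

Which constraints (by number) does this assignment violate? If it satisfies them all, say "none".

No — constraints 1, 4, 7, and 8 are not satisfied.

[1] Y = 1 > -1, so we need T ≤ 3; but T = 5 > 3 — violated.
[2] Y + Z = 1 + 16 = 17; 17 > 16 — satisfied.
[3] Z = 16 is in {16, 19, 18, 15} — satisfied.
[4] T + Y + Z = 5 + 1 + 16 = 22, not 24 — violated.
[5] Y = 1 is in {5, -2, -1, 1} — satisfied.
[6] Y - T = 1 - 5 = -4 — satisfied.
[7] Z + X = 35; 35 mod 4 = 3, not 2 — violated.
[8] Z = 16 > 13, so we need W ≤ 15; but W = 17 > 15 — violated.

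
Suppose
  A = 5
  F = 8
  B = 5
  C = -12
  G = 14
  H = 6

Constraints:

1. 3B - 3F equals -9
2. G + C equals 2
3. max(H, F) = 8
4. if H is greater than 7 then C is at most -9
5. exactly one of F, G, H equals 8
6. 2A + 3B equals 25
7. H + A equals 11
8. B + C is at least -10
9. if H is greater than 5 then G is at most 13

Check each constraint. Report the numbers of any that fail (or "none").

1. 3B - 3F = 3(5) - 3(8) = -9 — holds.
2. G + C = 14 + (-12) = 2 — holds.
3. max(6, 8) = 8 — holds.
4. H = 6, not > 7; antecedent false, conditional vacuously true — holds.
5. F=8, G=14, H=6; 1 of them equals 8 — holds.
6. 2A + 3B = 2(5) + 3(5) = 25 — holds.
7. H + A = 6 + 5 = 11 — holds.
8. B + C = 5 + (-12) = -7; -7 ≥ -10 — holds.
9. H = 6 > 5, so we need G ≤ 13; but G = 14 > 13 — fails.

No — constraint 9 is not satisfied.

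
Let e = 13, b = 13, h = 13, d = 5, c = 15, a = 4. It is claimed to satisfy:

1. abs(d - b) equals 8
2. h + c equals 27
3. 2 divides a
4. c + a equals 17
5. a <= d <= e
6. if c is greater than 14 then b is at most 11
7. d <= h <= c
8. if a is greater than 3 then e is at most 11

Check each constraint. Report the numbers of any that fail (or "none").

No — constraints 2, 4, 6, 8 are not satisfied.

1. abs(5 - 13) = 8  true
2. h + c = 13 + 15 = 28, not 27  false
3. 4 / 2 = 2, so 2 divides 4  true
4. c + a = 15 + 4 = 19, not 17  false
5. values 4 <= 5 <= 13  true
6. c = 15 > 14, so we need b ≤ 11; but b = 13 > 11  false
7. values 5 <= 13 <= 15  true
8. a = 4 > 3, so we need e ≤ 11; but e = 13 > 11  false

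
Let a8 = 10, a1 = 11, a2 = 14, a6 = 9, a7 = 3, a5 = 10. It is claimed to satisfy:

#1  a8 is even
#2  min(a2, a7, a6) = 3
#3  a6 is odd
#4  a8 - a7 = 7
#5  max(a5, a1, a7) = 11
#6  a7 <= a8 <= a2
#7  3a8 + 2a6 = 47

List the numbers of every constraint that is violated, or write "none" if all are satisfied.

#1 a8 = 10 is even — holds.
#2 min(14, 3, 9) = 3 — holds.
#3 a6 = 9 is odd — holds.
#4 a8 - a7 = 10 - 3 = 7 — holds.
#5 max(10, 11, 3) = 11 — holds.
#6 values 3 <= 10 <= 14 — holds.
#7 3a8 + 2a6 = 3(10) + 2(9) = 48, not 47 — does not hold.

No — constraint 7 is not satisfied.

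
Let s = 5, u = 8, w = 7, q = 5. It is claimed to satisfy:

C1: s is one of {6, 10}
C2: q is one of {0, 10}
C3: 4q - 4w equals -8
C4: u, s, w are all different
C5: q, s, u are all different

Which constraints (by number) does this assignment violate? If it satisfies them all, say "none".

C1: s = 5 is not in {6, 10}  no
C2: q = 5 is not in {0, 10}  no
C3: 4q - 4w = 4(5) - 4(7) = -8  yes
C4: values 8, 5, 7 are pairwise distinct  yes
C5: q = s = 5, not all different  no

The assignment fails constraints 1, 2, 5.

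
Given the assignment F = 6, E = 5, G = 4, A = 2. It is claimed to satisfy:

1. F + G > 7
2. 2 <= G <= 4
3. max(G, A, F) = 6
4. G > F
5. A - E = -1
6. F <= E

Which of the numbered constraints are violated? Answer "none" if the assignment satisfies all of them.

1. F + G = 6 + 4 = 10; 10 > 7 — satisfied.
2. G = 4 lies in [2, 4] — satisfied.
3. max(4, 2, 6) = 6 — satisfied.
4. G = 4, F = 6; 4 ≤ 6 (want >) — violated.
5. A - E = 2 - 5 = -3, not -1 — violated.
6. F = 6, E = 5; 6 > 5 (want ≤) — violated.

Violated: 4, 5, 6.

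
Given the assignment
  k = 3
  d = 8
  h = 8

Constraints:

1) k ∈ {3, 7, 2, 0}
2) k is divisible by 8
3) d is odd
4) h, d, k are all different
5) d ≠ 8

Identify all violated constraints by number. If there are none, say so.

No — constraints 2, 3, 4, 5 are not satisfied.

1) k = 3 is in {3, 7, 2, 0}  OK
2) 3 = 8×0 + 3, so 8 does not divide 3  FAIL
3) d = 8 is even  FAIL
4) h = d = 8, not all different  FAIL
5) d = 8, but 8 is required to differ  FAIL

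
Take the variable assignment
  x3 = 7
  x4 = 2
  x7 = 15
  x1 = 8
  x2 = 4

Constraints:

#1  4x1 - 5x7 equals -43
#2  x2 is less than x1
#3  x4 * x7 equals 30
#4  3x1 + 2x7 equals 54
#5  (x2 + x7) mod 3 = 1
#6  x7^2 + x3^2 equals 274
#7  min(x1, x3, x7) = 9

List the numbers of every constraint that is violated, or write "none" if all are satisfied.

The assignment fails constraint 7.

#1 4x1 - 5x7 = 4(8) - 5(15) = -43 — satisfied.
#2 x2 = 4, x1 = 8; 4 < 8 — satisfied.
#3 x4 * x7 = 2 * 15 = 30 — satisfied.
#4 3x1 + 2x7 = 3(8) + 2(15) = 54 — satisfied.
#5 x2 + x7 = 19; 19 mod 3 = 1 — satisfied.
#6 x7^2 + x3^2 = 15^2 + 7^2 = 225 + 49 = 274 — satisfied.
#7 min(8, 7, 15) = 7, not 9 — violated.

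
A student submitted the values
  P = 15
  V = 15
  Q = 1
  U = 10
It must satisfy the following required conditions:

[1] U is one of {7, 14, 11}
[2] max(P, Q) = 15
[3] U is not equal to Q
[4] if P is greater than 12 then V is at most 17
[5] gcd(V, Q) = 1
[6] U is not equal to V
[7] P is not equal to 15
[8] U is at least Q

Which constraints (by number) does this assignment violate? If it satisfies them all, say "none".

[1] U = 10 is not in {7, 14, 11} — fails.
[2] max(15, 1) = 15 — holds.
[3] U = 10, Q = 1; distinct — holds.
[4] P = 15 > 12, so we need V ≤ 17; V = 15 ≤ 17 — holds.
[5] gcd(15, 1) = 1 — holds.
[6] U = 10, V = 15; distinct — holds.
[7] P = 15, but 15 is required to differ — fails.
[8] U = 10, Q = 1; 10 ≥ 1 — holds.

The assignment fails constraints 1 and 7.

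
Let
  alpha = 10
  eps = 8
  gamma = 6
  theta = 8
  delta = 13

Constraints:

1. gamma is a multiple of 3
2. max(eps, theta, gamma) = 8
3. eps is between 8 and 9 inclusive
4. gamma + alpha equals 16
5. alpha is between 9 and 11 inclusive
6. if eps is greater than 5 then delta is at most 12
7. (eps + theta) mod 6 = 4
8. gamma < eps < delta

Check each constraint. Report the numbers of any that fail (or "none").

Constraint 6 does not hold.

1. 6 / 3 = 2, so 3 divides 6  ✓
2. max(8, 8, 6) = 8  ✓
3. eps = 8 lies in [8, 9]  ✓
4. gamma + alpha = 6 + 10 = 16  ✓
5. alpha = 10 lies in [9, 11]  ✓
6. eps = 8 > 5, so we need delta ≤ 12; but delta = 13 > 12  ✗
7. eps + theta = 16; 16 mod 6 = 4  ✓
8. values 6 < 8 < 13  ✓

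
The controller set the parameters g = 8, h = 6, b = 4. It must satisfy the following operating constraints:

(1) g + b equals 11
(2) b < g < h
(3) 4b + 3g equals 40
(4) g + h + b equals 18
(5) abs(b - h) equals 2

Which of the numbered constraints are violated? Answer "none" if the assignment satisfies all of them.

No — constraints 1, 2 are not satisfied.

(1) g + b = 8 + 4 = 12, not 11 — fails.
(2) values 4, 8, 6; g = 8 is not < h = 6 — fails.
(3) 4b + 3g = 4(4) + 3(8) = 40 — holds.
(4) g + h + b = 8 + 6 + 4 = 18 — holds.
(5) abs(4 - 6) = 2 — holds.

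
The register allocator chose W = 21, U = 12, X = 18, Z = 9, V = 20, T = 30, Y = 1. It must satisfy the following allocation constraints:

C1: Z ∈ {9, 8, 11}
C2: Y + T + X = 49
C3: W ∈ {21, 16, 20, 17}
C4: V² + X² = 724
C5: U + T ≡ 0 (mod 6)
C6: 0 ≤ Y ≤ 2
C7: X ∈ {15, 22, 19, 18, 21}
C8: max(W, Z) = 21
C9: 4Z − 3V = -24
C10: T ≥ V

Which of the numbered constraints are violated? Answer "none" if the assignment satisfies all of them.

All constraints are satisfied.

C1: Z = 9 is in {9, 8, 11} — OK.
C2: Y + T + X = 1 + 30 + 18 = 49 — OK.
C3: W = 21 is in {21, 16, 20, 17} — OK.
C4: V² + X² = 20² + 18² = 400 + 324 = 724 — OK.
C5: U + T = 42; 42 mod 6 = 0 — OK.
C6: Y = 1 lies in [0, 2] — OK.
C7: X = 18 is in {15, 22, 19, 18, 21} — OK.
C8: max(21, 9) = 21 — OK.
C9: 4Z − 3V = 4(9) − 3(20) = -24 — OK.
C10: T = 30, V = 20; 30 ≥ 20 — OK.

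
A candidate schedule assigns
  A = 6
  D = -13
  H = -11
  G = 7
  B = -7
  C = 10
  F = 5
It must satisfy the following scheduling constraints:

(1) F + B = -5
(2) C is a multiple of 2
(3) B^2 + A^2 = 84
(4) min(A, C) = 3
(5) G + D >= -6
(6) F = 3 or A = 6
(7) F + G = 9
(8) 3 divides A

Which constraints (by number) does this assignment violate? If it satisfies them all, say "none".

(1) F + B = 5 + (-7) = -2, not -5 — does not hold.
(2) 10 / 2 = 5, so 2 divides 10 — holds.
(3) B^2 + A^2 = (-7)^2 + 6^2 = 49 + 36 = 85, not 84 — does not hold.
(4) min(6, 10) = 6, not 3 — does not hold.
(5) G + D = 7 + (-13) = -6; -6 ≥ -6 — holds.
(6) F = 5 ≠ 3, but A = 6 = 6 (second disjunct) — holds.
(7) F + G = 5 + 7 = 12, not 9 — does not hold.
(8) 6 / 3 = 2, so 3 divides 6 — holds.

Constraints 1, 3, 4, and 7 are violated.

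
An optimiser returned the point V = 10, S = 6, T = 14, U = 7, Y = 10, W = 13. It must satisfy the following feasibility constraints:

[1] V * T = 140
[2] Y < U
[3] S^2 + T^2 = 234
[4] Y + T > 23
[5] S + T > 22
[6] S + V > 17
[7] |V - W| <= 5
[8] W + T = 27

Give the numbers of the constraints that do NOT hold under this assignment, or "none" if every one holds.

The assignment fails constraints 2, 3, 5, and 6.

[1] V * T = 10 * 14 = 140 — satisfied.
[2] Y = 10, U = 7; 10 ≥ 7 (want <) — violated.
[3] S^2 + T^2 = 6^2 + 14^2 = 36 + 196 = 232, not 234 — violated.
[4] Y + T = 10 + 14 = 24; 24 > 23 — satisfied.
[5] S + T = 6 + 14 = 20; 20 ≤ 22, bound 22 not met — violated.
[6] S + V = 6 + 10 = 16; 16 ≤ 17, bound 17 not met — violated.
[7] |10 - 13| = 3; 3 ≤ 5 — satisfied.
[8] W + T = 13 + 14 = 27 — satisfied.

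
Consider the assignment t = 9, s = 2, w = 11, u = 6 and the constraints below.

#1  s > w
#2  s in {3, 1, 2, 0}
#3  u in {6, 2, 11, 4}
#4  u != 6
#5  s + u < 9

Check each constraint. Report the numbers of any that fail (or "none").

The assignment fails constraints 1, 4.

#1 s = 2, w = 11; 2 ≤ 11 (want >) — violated.
#2 s = 2 is in {3, 1, 2, 0} — OK.
#3 u = 6 is in {6, 2, 11, 4} — OK.
#4 u = 6, but 6 is required to differ — violated.
#5 s + u = 2 + 6 = 8; 8 < 9 — OK.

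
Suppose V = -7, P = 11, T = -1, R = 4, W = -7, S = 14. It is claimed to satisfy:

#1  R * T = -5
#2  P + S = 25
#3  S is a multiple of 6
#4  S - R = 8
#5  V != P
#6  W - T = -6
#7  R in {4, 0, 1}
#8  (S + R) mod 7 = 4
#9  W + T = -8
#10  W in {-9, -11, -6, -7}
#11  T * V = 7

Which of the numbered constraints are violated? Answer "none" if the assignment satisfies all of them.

#1 R * T = 4 * (-1) = -4, not -5  FAIL
#2 P + S = 11 + 14 = 25  OK
#3 14 = 6*2 + 2, so 6 does not divide 14  FAIL
#4 S - R = 14 - 4 = 10, not 8  FAIL
#5 V = -7, P = 11; distinct  OK
#6 W - T = -7 - (-1) = -6  OK
#7 R = 4 is in {4, 0, 1}  OK
#8 S + R = 18; 18 mod 7 = 4  OK
#9 W + T = -7 + (-1) = -8  OK
#10 W = -7 is in {-9, -11, -6, -7}  OK
#11 T * V = -1 * (-7) = 7  OK

Constraints 1, 3, 4 are violated.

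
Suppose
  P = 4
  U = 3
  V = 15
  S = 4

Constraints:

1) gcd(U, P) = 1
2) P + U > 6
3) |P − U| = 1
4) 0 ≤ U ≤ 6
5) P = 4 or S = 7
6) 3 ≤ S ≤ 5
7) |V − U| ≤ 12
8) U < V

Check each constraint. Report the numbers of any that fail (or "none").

1) gcd(3, 4) = 1  OK
2) P + U = 4 + 3 = 7; 7 > 6  OK
3) |4 − 3| = 1  OK
4) U = 3 lies in [0, 6]  OK
5) P = 4 = 4 (first disjunct)  OK
6) S = 4 lies in [3, 5]  OK
7) |15 − 3| = 12; 12 ≤ 12  OK
8) U = 3, V = 15; 3 < 15  OK

No violations.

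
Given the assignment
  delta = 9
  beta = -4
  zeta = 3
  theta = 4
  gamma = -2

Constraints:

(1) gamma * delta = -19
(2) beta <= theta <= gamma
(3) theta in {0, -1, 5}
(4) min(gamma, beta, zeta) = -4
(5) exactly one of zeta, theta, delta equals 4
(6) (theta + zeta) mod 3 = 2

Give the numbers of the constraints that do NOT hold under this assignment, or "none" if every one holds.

Constraints 1, 2, 3, and 6 are violated.

(1) gamma * delta = -2 * 9 = -18, not -19  no
(2) values -4, 4, -2; theta = 4 is not <= gamma = -2  no
(3) theta = 4 is not in {0, -1, 5}  no
(4) min(-2, -4, 3) = -4  yes
(5) zeta=3, theta=4, delta=9; 1 of them equals 4  yes
(6) theta + zeta = 7; 7 mod 3 = 1, not 2  no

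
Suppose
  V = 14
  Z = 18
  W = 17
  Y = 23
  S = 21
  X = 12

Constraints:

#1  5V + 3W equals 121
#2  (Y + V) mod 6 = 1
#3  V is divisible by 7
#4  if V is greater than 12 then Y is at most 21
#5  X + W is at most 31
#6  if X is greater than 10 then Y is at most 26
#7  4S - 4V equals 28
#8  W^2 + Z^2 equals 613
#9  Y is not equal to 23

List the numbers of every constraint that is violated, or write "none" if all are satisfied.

The assignment fails constraints 4, 9.

#1 5V + 3W = 5(14) + 3(17) = 121 — satisfied.
#2 Y + V = 37; 37 mod 6 = 1 — satisfied.
#3 14 / 7 = 2, so 7 divides 14 — satisfied.
#4 V = 14 > 12, so we need Y ≤ 21; but Y = 23 > 21 — violated.
#5 X + W = 12 + 17 = 29; 29 ≤ 31 — satisfied.
#6 X = 12 > 10, so we need Y ≤ 26; Y = 23 ≤ 26 — satisfied.
#7 4S - 4V = 4(21) - 4(14) = 28 — satisfied.
#8 W^2 + Z^2 = 17^2 + 18^2 = 289 + 324 = 613 — satisfied.
#9 Y = 23, but 23 is required to differ — violated.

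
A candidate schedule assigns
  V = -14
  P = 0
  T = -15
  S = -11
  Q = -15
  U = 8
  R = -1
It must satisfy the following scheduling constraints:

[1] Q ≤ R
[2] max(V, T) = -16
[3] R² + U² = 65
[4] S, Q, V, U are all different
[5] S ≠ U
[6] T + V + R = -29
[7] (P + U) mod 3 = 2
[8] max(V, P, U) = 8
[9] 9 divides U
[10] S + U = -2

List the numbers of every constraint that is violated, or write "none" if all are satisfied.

[1] Q = -15, R = -1; -15 ≤ -1 — holds.
[2] max(-14, -15) = -14, not -16 — does not hold.
[3] R² + U² = (-1)² + 8² = 1 + 64 = 65 — holds.
[4] values -11, -15, -14, 8 are pairwise distinct — holds.
[5] S = -11, U = 8; distinct — holds.
[6] T + V + R = -15 + (-14) + (-1) = -30, not -29 — does not hold.
[7] P + U = 8; 8 mod 3 = 2 — holds.
[8] max(-14, 0, 8) = 8 — holds.
[9] 8 = 9×0 + 8, so 9 does not divide 8 — does not hold.
[10] S + U = -11 + 8 = -3, not -2 — does not hold.

No — constraints 2, 6, 9, and 10 are not satisfied.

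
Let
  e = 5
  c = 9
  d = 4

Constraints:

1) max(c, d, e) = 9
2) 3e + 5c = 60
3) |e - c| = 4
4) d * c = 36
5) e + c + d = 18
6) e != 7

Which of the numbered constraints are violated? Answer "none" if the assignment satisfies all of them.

1) max(9, 4, 5) = 9 — holds.
2) 3e + 5c = 3(5) + 5(9) = 60 — holds.
3) |5 - 9| = 4 — holds.
4) d * c = 4 * 9 = 36 — holds.
5) e + c + d = 5 + 9 + 4 = 18 — holds.
6) e = 5, and 5 ≠ 7 — holds.

Yes — all constraints hold.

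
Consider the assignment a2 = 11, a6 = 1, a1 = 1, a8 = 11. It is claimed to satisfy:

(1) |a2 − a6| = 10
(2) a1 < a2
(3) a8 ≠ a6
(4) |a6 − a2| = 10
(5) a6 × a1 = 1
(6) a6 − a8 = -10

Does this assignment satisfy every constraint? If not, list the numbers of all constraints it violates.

(1) |11 − 1| = 10 — holds.
(2) a1 = 1, a2 = 11; 1 < 11 — holds.
(3) a8 = 11, a6 = 1; distinct — holds.
(4) |1 − 11| = 10 — holds.
(5) a6 × a1 = 1 × 1 = 1 — holds.
(6) a6 − a8 = 1 − 11 = -10 — holds.

None — every constraint holds.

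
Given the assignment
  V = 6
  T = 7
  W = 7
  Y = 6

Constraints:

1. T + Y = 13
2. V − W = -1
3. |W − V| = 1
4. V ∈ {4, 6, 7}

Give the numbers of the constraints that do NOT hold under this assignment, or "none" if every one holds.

1. T + Y = 7 + 6 = 13  ✔
2. V − W = 6 − 7 = -1  ✔
3. |7 − 6| = 1  ✔
4. V = 6 is in {4, 6, 7}  ✔

No violations.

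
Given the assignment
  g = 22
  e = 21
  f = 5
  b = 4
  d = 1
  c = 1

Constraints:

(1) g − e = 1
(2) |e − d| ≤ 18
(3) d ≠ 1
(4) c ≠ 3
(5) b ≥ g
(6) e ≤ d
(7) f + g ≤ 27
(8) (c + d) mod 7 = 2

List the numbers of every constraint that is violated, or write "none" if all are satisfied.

Constraints 2, 3, 5, and 6 do not hold.

(1) g − e = 22 − 21 = 1 — OK.
(2) |21 − 1| = 20; 20 > 18, exceeds bound 18 — violated.
(3) d = 1, but 1 is required to differ — violated.
(4) c = 1, and 1 ≠ 3 — OK.
(5) b = 4, g = 22; 4 < 22 (want ≥) — violated.
(6) e = 21, d = 1; 21 > 1 (want ≤) — violated.
(7) f + g = 5 + 22 = 27; 27 ≤ 27 — OK.
(8) c + d = 2; 2 mod 7 = 2 — OK.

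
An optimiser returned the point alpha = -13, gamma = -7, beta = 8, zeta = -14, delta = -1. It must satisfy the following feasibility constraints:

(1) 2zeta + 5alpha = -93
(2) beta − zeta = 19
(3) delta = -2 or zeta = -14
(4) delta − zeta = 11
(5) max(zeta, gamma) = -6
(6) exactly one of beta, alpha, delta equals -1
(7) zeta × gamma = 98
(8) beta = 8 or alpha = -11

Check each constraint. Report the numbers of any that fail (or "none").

(1) 2zeta + 5alpha = 2(-14) + 5(-13) = -93  ✓
(2) beta − zeta = 8 − (-14) = 22, not 19  ✗
(3) delta = -1 ≠ -2, but zeta = -14 = -14 (second disjunct)  ✓
(4) delta − zeta = -1 − (-14) = 13, not 11  ✗
(5) max(-14, -7) = -7, not -6  ✗
(6) beta=8, alpha=-13, delta=-1; 1 of them equals -1  ✓
(7) zeta × gamma = -14 × (-7) = 98  ✓
(8) beta = 8 = 8 (first disjunct)  ✓

No — constraints 2, 4, 5 are not satisfied.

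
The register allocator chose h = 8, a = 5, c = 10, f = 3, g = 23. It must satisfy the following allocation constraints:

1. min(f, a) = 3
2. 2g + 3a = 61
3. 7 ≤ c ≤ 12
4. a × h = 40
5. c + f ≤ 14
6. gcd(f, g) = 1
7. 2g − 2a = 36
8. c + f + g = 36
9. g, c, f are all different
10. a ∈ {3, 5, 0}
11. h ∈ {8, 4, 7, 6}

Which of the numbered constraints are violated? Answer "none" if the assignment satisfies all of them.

1. min(3, 5) = 3 — satisfied.
2. 2g + 3a = 2(23) + 3(5) = 61 — satisfied.
3. c = 10 lies in [7, 12] — satisfied.
4. a × h = 5 × 8 = 40 — satisfied.
5. c + f = 10 + 3 = 13; 13 ≤ 14 — satisfied.
6. gcd(3, 23) = 1 — satisfied.
7. 2g − 2a = 2(23) − 2(5) = 36 — satisfied.
8. c + f + g = 10 + 3 + 23 = 36 — satisfied.
9. values 23, 10, 3 are pairwise distinct — satisfied.
10. a = 5 is in {3, 5, 0} — satisfied.
11. h = 8 is in {8, 4, 7, 6} — satisfied.

Yes — all constraints hold.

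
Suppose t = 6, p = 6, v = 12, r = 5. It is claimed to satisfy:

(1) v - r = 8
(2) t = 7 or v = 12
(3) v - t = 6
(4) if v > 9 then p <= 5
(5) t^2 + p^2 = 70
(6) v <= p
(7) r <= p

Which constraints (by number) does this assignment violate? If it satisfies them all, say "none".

(1) v - r = 12 - 5 = 7, not 8  false
(2) t = 6 ≠ 7, but v = 12 = 12 (second disjunct)  true
(3) v - t = 12 - 6 = 6  true
(4) v = 12 > 9, so we need p ≤ 5; but p = 6 > 5  false
(5) t^2 + p^2 = 6^2 + 6^2 = 36 + 36 = 72, not 70  false
(6) v = 12, p = 6; 12 > 6 (want ≤)  false
(7) r = 5, p = 6; 5 ≤ 6  true

No — constraints 1, 4, 5, and 6 are not satisfied.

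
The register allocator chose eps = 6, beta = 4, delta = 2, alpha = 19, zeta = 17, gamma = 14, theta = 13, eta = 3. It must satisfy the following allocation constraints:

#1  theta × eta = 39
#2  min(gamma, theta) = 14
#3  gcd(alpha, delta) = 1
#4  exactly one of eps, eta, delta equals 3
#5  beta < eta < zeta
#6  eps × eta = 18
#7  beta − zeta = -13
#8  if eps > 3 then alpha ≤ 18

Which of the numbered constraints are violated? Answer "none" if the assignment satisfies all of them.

Constraints 2, 5, 8 are violated.

#1 theta × eta = 13 × 3 = 39 — OK.
#2 min(14, 13) = 13, not 14 — violated.
#3 gcd(19, 2) = 1 — OK.
#4 eps=6, eta=3, delta=2; 1 of them equals 3 — OK.
#5 values 4, 3, 17; beta = 4 is not < eta = 3 — violated.
#6 eps × eta = 6 × 3 = 18 — OK.
#7 beta − zeta = 4 − 17 = -13 — OK.
#8 eps = 6 > 3, so we need alpha ≤ 18; but alpha = 19 > 18 — violated.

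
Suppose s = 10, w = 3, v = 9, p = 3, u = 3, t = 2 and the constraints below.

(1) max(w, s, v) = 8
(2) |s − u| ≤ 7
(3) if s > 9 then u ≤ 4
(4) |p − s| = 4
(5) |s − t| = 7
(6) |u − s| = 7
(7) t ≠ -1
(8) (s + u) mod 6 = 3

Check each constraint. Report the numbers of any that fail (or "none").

(1) max(3, 10, 9) = 10, not 8 — violated.
(2) |10 − 3| = 7; 7 ≤ 7 — OK.
(3) s = 10 > 9, so we need u ≤ 4; u = 3 ≤ 4 — OK.
(4) |3 − 10| = 7, not 4 — violated.
(5) |10 − 2| = 8, not 7 — violated.
(6) |3 − 10| = 7 — OK.
(7) t = 2, and 2 ≠ -1 — OK.
(8) s + u = 13; 13 mod 6 = 1, not 3 — violated.

Constraints 1, 4, 5, 8 do not hold.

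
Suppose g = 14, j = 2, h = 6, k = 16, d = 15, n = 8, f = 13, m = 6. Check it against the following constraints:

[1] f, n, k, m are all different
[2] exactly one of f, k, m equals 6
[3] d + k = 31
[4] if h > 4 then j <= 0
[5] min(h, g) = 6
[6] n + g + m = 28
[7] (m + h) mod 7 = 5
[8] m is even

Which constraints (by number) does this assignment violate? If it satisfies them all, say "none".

[1] values 13, 8, 16, 6 are pairwise distinct  true
[2] f=13, k=16, m=6; 1 of them equals 6  true
[3] d + k = 15 + 16 = 31  true
[4] h = 6 > 4, so we need j ≤ 0; but j = 2 > 0  false
[5] min(6, 14) = 6  true
[6] n + g + m = 8 + 14 + 6 = 28  true
[7] m + h = 12; 12 mod 7 = 5  true
[8] m = 6 is even  true

Constraint 4 does not hold.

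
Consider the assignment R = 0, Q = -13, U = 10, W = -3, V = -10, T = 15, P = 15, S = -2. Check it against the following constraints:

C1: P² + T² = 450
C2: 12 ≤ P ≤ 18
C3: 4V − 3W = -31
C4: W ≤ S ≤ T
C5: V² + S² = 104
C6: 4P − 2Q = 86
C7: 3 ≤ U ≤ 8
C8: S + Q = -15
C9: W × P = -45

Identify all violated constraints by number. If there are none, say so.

C1: P² + T² = 15² + 15² = 225 + 225 = 450  yes
C2: P = 15 lies in [12, 18]  yes
C3: 4V − 3W = 4(-10) − 3(-3) = -31  yes
C4: values -3 ≤ -2 ≤ 15  yes
C5: V² + S² = (-10)² + (-2)² = 100 + 4 = 104  yes
C6: 4P − 2Q = 4(15) − 2(-13) = 86  yes
C7: U = 10 is outside [3, 8]  no
C8: S + Q = -2 + (-13) = -15  yes
C9: W × P = -3 × 15 = -45  yes

The assignment fails constraint 7.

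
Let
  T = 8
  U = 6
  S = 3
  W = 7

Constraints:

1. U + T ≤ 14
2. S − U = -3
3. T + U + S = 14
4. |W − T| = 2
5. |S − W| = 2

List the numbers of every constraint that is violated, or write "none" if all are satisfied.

Constraints 3, 4, 5 do not hold.

1. U + T = 6 + 8 = 14; 14 ≤ 14  true
2. S − U = 3 − 6 = -3  true
3. T + U + S = 8 + 6 + 3 = 17, not 14  false
4. |7 − 8| = 1, not 2  false
5. |3 − 7| = 4, not 2  false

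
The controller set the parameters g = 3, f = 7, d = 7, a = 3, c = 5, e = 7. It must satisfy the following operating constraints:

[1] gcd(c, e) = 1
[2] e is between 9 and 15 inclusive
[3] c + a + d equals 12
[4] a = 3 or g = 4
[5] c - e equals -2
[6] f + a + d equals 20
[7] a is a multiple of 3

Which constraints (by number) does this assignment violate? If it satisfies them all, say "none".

Constraints 2, 3, and 6 do not hold.

[1] gcd(5, 7) = 1 — satisfied.
[2] e = 7 is outside [9, 15] — violated.
[3] c + a + d = 5 + 3 + 7 = 15, not 12 — violated.
[4] a = 3 = 3 (first disjunct) — satisfied.
[5] c - e = 5 - 7 = -2 — satisfied.
[6] f + a + d = 7 + 3 + 7 = 17, not 20 — violated.
[7] 3 / 3 = 1, so 3 divides 3 — satisfied.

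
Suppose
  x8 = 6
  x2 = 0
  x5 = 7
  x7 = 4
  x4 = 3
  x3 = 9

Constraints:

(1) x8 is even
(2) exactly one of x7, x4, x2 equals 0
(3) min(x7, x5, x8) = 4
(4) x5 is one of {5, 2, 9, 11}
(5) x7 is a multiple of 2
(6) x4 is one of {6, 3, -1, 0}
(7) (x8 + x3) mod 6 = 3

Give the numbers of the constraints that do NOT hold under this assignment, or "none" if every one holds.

(1) x8 = 6 is even — satisfied.
(2) x7=4, x4=3, x2=0; 1 of them equals 0 — satisfied.
(3) min(4, 7, 6) = 4 — satisfied.
(4) x5 = 7 is not in {5, 2, 9, 11} — violated.
(5) 4 / 2 = 2, so 2 divides 4 — satisfied.
(6) x4 = 3 is in {6, 3, -1, 0} — satisfied.
(7) x8 + x3 = 15; 15 mod 6 = 3 — satisfied.

Constraint 4 is violated.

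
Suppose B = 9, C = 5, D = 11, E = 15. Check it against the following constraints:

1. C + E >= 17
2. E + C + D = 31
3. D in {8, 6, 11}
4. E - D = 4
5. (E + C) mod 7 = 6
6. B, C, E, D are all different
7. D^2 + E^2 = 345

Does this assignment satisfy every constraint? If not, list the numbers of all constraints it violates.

The assignment fails constraint 7.

1. C + E = 5 + 15 = 20; 20 ≥ 17 — satisfied.
2. E + C + D = 15 + 5 + 11 = 31 — satisfied.
3. D = 11 is in {8, 6, 11} — satisfied.
4. E - D = 15 - 11 = 4 — satisfied.
5. E + C = 20; 20 mod 7 = 6 — satisfied.
6. values 9, 5, 15, 11 are pairwise distinct — satisfied.
7. D^2 + E^2 = 11^2 + 15^2 = 121 + 225 = 346, not 345 — violated.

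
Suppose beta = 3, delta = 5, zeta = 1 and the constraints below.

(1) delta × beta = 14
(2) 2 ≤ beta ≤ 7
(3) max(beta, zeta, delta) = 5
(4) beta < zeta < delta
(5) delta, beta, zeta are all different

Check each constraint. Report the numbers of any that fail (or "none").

Violated: 1, 4.

(1) delta × beta = 5 × 3 = 15, not 14 — fails.
(2) beta = 3 lies in [2, 7] — holds.
(3) max(3, 1, 5) = 5 — holds.
(4) values 3, 1, 5; beta = 3 is not < zeta = 1 — fails.
(5) values 5, 3, 1 are pairwise distinct — holds.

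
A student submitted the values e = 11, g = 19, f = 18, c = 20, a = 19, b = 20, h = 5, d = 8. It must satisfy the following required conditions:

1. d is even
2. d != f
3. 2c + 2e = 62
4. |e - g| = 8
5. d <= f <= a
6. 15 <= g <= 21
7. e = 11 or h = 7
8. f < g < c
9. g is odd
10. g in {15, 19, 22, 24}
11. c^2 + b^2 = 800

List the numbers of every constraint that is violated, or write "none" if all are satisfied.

Yes — all constraints hold.

1. d = 8 is even — holds.
2. d = 8, f = 18; distinct — holds.
3. 2c + 2e = 2(20) + 2(11) = 62 — holds.
4. |11 - 19| = 8 — holds.
5. values 8 <= 18 <= 19 — holds.
6. g = 19 lies in [15, 21] — holds.
7. e = 11 = 11 (first disjunct) — holds.
8. values 18 < 19 < 20 — holds.
9. g = 19 is odd — holds.
10. g = 19 is in {15, 19, 22, 24} — holds.
11. c^2 + b^2 = 20^2 + 20^2 = 400 + 400 = 800 — holds.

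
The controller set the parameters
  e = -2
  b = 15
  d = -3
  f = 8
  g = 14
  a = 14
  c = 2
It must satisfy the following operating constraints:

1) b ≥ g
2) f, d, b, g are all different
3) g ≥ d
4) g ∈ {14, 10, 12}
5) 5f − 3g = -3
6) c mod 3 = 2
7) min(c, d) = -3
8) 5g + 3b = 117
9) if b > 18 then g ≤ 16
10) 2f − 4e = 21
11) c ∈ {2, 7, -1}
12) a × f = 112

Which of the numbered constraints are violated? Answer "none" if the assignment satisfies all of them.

1) b = 15, g = 14; 15 ≥ 14  true
2) values 8, -3, 15, 14 are pairwise distinct  true
3) g = 14, d = -3; 14 ≥ -3  true
4) g = 14 is in {14, 10, 12}  true
5) 5f − 3g = 5(8) − 3(14) = -2, not -3  false
6) 2 mod 3 = 2  true
7) min(2, -3) = -3  true
8) 5g + 3b = 5(14) + 3(15) = 115, not 117  false
9) b = 15, not > 18; antecedent false, conditional vacuously true  true
10) 2f − 4e = 2(8) − 4(-2) = 24, not 21  false
11) c = 2 is in {2, 7, -1}  true
12) a × f = 14 × 8 = 112  true

The assignment fails constraints 5, 8, and 10.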